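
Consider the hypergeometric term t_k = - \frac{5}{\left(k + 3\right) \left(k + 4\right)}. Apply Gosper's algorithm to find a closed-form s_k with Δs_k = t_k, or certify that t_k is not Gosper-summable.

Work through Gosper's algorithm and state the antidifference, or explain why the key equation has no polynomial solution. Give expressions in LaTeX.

r(k) = (k + 3)/(k + 5) after simplifying.
Factor: A=k + 3; B=k + 5; C=1.
Solve (k + 3)·f(k+1) − (k + 4)·f(k) = 1.
d = 1 from the (1,1,0) case.
A polynomial solution: f(k) = k/3.
Certificate R = B(k−1)f/C = k*(k + 4)/3 gives s_k = -5*k/(3*k + 9).
Δs = -5/(k**2 + 7*k + 12), as required.

s_k = - \frac{5 k}{3 k + 9}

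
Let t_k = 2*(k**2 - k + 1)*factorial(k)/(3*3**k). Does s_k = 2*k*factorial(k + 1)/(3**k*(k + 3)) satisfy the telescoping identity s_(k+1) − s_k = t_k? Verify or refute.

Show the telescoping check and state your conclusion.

Invalid: residual -4*(k**3 + 2*k**2 - 5*k + 3)*factorial(k)/(3*3**k*(k + 3)*(k + 4)) ≠ 0.

s_(k+1) = 2*(k + 1)*factorial(k + 2)/(3*3**k*(k + 4))
s_(k+1) − s_k = 2*(k**3 + 3*k**2 - k + 6)*factorial(k + 1)/(3*3**k*(k + 3)*(k + 4))
(s_(k+1) − s_k) − t_k = -4*(k**3 + 2*k**2 - 5*k + 3)*factorial(k)/(3*3**k*(k + 3)*(k + 4))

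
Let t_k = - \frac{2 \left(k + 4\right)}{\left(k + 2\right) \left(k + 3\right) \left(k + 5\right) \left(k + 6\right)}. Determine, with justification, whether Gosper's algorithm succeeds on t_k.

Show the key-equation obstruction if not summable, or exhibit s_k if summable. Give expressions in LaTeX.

r(k) = (k + 2)*(k + 5)**2/((k + 4)**2*(k + 7)) after simplifying.
Gosper form: A/B · C(k+1)/C(k) with A=k + 2, B=k + 7, C=k**2 + 8*k + 16.
f must satisfy (k + 2)·f(k+1) − (k + 6)·f(k) = k**2 + 8*k + 16.
Bound: deg f ≤ 4.
Solving with deg f ≤ 4: f(k) = k*(k + 3)*(k + 4)*(k + 7)/20.
So s_k = (B(k−1)f/C)·t_k = (k*(k + 3)*(k + 6)*(k + 7)/(20*(k + 4)))·t_k = k*(-k - 7)/(10*(k**2 + 7*k + 10)).
Verify: 2*(-k - 4)/(k**4 + 16*k**3 + 91*k**2 + 216*k + 180) matches t_k.

Yes. s_k = \frac{k \left(- k - 7\right)}{10 \left(k^{2} + 7 k + 10\right)}.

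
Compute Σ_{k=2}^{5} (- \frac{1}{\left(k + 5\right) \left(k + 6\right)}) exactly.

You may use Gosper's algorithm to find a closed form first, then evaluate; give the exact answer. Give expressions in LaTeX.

Σ = -4/77

Ratio r(k) = (k + 5)/(k + 7).
So A=k + 5 and B=k + 7, with C=1.
Set up (k + 5)·f(k+1) − (k + 6)·f(k) − (1) = 0.
deg f ≤ 1 (via 1,1,0).
Coefficient equations give f(k) = k/5.
Certificate R = B(k−1)f/C = k*(k + 6)/5 gives s_k = -k/(5*k + 25).
Verify: -1/(k**2 + 11*k + 30) matches t_k.
Σ_(k=2)^(5) t_k = s_(6) − s_(2) = -6/55 − (-2/35) = -4/77.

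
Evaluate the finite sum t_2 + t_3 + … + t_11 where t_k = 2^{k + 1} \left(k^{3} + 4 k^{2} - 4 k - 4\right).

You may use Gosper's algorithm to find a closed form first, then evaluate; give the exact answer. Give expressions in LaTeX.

Σ = 11616272

t_(k+1)/t_k = 2*(k**3 + 7*k**2 + 7*k - 3)/(k**3 + 4*k**2 - 4*k - 4).
So A=2 and B=1, with C=k**3 + 4*k**2 - 4*k - 4.
Key eq: (2)·f(k+1) = (1)·f(k) + (k**3 + 4*k**2 - 4*k - 4).
From deg A=0, deg B=0, deg C=3: d=3.
Match coefficients ⇒ f(k) = k**3 - 2*k**2 - 2*k + 2.
Then R = B(k−1)f/C = (k**3 - 2*k**2 - 2*k + 2)/(k**3 + 4*k**2 - 4*k - 4), so s_k = R(k)·t_k = 2**(k + 1)*(k**3 - 2*k**2 - 2*k + 2).
Δs = 2**(k + 1)*(k**3 + 4*k**2 - 4*k - 4), as required.
Telescoping: Σ = s_(12) − s_(2) = 11616256 − (-16) = 11616272.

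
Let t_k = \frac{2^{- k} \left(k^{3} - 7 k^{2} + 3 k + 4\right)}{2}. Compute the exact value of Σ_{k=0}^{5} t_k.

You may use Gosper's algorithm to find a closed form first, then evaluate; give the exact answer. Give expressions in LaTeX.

Σ = -123/64

t_(k+1)/t_k = (k**3 - 4*k**2 - 8*k + 1)/(2*(k**3 - 7*k**2 + 3*k + 4)).
Take A(k)=1/2, B(k)=1, C(k)=k**3 - 7*k**2 + 3*k + 4.
Set up (1/2)·f(k+1) − (1)·f(k) − (k**3 - 7*k**2 + 3*k + 4) = 0.
From deg A=0, deg B=0, deg C=3: d=3.
A polynomial solution: f(k) = -2*(k**3 - 4*k**2 - 2*k - 1).
So s_k = (B(k−1)f/C)·t_k = (-2*(k**3 - 4*k**2 - 2*k - 1)/(k**3 - 7*k**2 + 3*k + 4))·t_k = (-k**3 + 4*k**2 + 2*k + 1)/2**k.
s_(k+1) − s_k = (k**3 - 7*k**2 + 3*k + 4)/(2*2**k) = t_k.
Telescoping: Σ = s_(6) − s_(0) = -59/64 − (1) = -123/64.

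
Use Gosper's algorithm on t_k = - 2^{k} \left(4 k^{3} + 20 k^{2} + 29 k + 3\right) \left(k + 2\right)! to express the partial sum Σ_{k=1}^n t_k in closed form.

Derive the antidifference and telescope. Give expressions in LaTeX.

S(n) = - 2^{n + 1} n \left(2 n + 5\right) \left(n + 3\right)!

Ratio r(k) = 2*(4*k**4 + 44*k**3 + 177*k**2 + 299*k + 168)/(4*k**3 + 20*k**2 + 29*k + 3).
Gosper form: A/B · C(k+1)/C(k) with A=2*k + 6, B=1, C=k**3 + 5*k**2 + 29*k/4 + 3/4.
Set up (2*k + 6)·f(k+1) − (1)·f(k) − (k**3 + 5*k**2 + 29*k/4 + 3/4) = 0.
d = 2 from the (1,0,3) case.
Coefficient equations give f(k) = (k - 1)*(2*k + 3)/4.
So s_k = (B(k−1)f/C)·t_k = ((k - 1)*(2*k + 3)/(4*k**3 + 20*k**2 + 29*k + 3))·t_k = -2**k*(k - 1)*(2*k + 3)*factorial(k + 2).
Check: Δs_k = -2**k*(4*k**3 + 20*k**2 + 29*k + 3)*factorial(k + 2). ✓
Σ_(k=1)^n t_k = s_(n+1) − s_(1) = (-2**(n + 1)*n*(2*n + 5)*factorial(n + 3)) − (0), i.e. -2**(n + 1)*n*(2*n + 5)*factorial(n + 3).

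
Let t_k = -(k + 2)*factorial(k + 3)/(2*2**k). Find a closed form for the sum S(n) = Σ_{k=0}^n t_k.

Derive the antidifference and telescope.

S(n) = 6 - factorial(n + 4)/(2*2**n)

t_(k+1)/t_k = (k + 3)*(k + 4)/(2*(k + 2)).
So A=k/2 + 2 and B=1, with C=k + 2.
f must satisfy (k/2 + 2)·f(k+1) − (1)·f(k) = k + 2.
d = 0 from the (1,0,1) case.
A polynomial solution: f(k) = 2.
So s_k = (B(k−1)f/C)·t_k = (2/(k + 2))·t_k = -factorial(k + 3)/2**k.
s_(k+1) − s_k = -(k + 2)*factorial(k + 3)/(2*2**k) = t_k.
Telescope: S(n) = s_(n+1) − s_(0) = -2**(-n - 1)*factorial(n + 4) − (-6) = 6 - factorial(n + 4)/(2*2**n).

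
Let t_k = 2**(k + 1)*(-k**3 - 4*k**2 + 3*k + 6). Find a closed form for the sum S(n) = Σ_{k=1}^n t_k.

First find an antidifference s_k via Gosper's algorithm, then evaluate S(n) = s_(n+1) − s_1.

S(n) = -4*2**n*n**3 - 4*2**n*n**2 + 8*2**n*n + 16*2**n - 16

The ratio is 2*(k**3 + 7*k**2 + 8*k - 4)/(k**3 + 4*k**2 - 3*k - 6).
Gosper form: A/B · C(k+1)/C(k) with A=2, B=1, C=k**3 + 4*k**2 - 3*k - 6.
Solve (2)·f(k+1) − (1)·f(k) = k**3 + 4*k**2 - 3*k - 6.
From deg A=0, deg B=0, deg C=3: d=3.
Coefficient equations give f(k) = k**3 - 2*k**2 - k - 2.
R(k) = B(k−1)·f(k)/C(k) = (k**3 - 2*k**2 - k - 2)/((k + 1)*(k**2 + 3*k - 6)); s_k = R·t_k = 2**(k + 1)*(-k**3 + 2*k**2 + k + 2).
Δs = 2**(k + 1)*(-k**3 - 4*k**2 + 3*k + 6), as required.
Σ_(k=1)^n t_k = s_(n+1) − s_(1) = (2**(n + 2)*(-n**3 - n**2 + 2*n + 4)) − (16), i.e. -4*2**n*n**3 - 4*2**n*n**2 + 8*2**n*n + 16*2**n - 16.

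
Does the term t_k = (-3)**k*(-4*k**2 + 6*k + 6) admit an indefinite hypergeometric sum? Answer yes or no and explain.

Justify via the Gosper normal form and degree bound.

Ratio r(k) = 3*(-2*k**2 - k + 4)/(2*k**2 - 3*k - 3).
A = -3, B = 1, C = k**2 - 3*k/2 - 3/2.
Key eq: (-3)·f(k+1) = (1)·f(k) + (k**2 - 3*k/2 - 3/2).
Bound: deg f ≤ 2.
Coefficient equations give f(k) = -k*(k - 3)/4.
Certificate R = B(k−1)f/C = -k*(k - 3)/(2*(2*k**2 - 3*k - 3)) gives s_k = (-3)**k*k*(k - 3).
Verify: (-3)**k*(-4*k**2 + 6*k + 6) matches t_k.

Yes. s_k = (-3)**k*k*(k - 3).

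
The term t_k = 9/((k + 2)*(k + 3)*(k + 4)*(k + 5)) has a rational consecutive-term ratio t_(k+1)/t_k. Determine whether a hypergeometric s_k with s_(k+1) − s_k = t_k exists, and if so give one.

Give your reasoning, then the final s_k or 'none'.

The ratio is (k + 2)/(k + 6).
Take A(k)=k + 2, B(k)=k + 6, C(k)=1.
Key eq: (k + 2)·f(k+1) = (k + 5)·f(k) + (1).
d = 3 from the (1,1,0) case.
A polynomial solution: f(k) = k*(k**2 + 9*k + 26)/72.
R(k) = B(k−1)·f(k)/C(k) = k*(k + 5)*(k**2 + 9*k + 26)/72; s_k = R·t_k = k*(k**2 + 9*k + 26)/(8*(k + 2)*(k + 3)*(k + 4)).
Verify: 9/(k**4 + 14*k**3 + 71*k**2 + 154*k + 120) matches t_k.

s_k = k*(k**2 + 9*k + 26)/(8*(k + 2)*(k + 3)*(k + 4))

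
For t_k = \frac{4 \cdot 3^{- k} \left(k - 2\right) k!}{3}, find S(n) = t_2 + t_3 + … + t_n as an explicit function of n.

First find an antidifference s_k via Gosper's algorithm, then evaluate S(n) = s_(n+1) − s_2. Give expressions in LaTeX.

Compute t_(k+1)/t_k: get (k**2 - 1)/(3*(k - 2)).
A = k/3 + 1/3, B = 1, C = k - 2.
Set up (k/3 + 1/3)·f(k+1) − (1)·f(k) − (k - 2) = 0.
deg f ≤ 0 (via 1,0,1).
Match coefficients ⇒ f(k) = 3.
R(k) = B(k−1)·f(k)/C(k) = 3/(k - 2); s_k = R·t_k = 4*factorial(k)/3**k.
Check: Δs_k = 4*(k - 2)*factorial(k)/(3*3**k). ✓
Evaluate: s_(n+1) = 4*3**(-n - 1)*factorial(n + 1); subtract s_(2) = 8/9 ⇒ S(n) = 4*3**(-n - 2)*(-2*3**n + 3*n*factorial(n) + 3*factorial(n)).

S(n) = 4 \cdot 3^{- n - 2} \left(- 2 \cdot 3^{n} + 3 n n! + 3 n!\right)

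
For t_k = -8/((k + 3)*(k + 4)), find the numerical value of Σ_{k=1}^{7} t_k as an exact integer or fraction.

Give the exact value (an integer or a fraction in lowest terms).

Σ = -14/11

Compute t_(k+1)/t_k: get (k + 3)/(k + 5).
Factor: A=k + 3; B=k + 5; C=1.
Key eq: (k + 3)·f(k+1) = (k + 4)·f(k) + (1).
Degrees (1,1,0) ⇒ d ≤ 1.
A polynomial solution: f(k) = k/3.
Get s_k = R·t_k = -8*k/(3*k + 9) with R(k) = B(k−1)f(k)/C(k) = k*(k + 4)/3.
Check: Δs_k = -8/(k**2 + 7*k + 12). ✓
Evaluate s at k=8 and k=1: -64/33 and -2/3; difference -14/11.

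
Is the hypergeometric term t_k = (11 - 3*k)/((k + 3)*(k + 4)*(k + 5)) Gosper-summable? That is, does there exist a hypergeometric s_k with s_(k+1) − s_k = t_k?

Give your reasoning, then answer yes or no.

The ratio is (k + 3)*(3*k - 8)/((k + 6)*(3*k - 11)).
Gosper form: A/B · C(k+1)/C(k) with A=k + 3, B=k + 6, C=k - 11/3.
Need (k + 3)·f(k+1) − (k + 5)·f(k) = k - 11/3.
deg f ≤ 2 (via 1,1,1).
Coefficient equations give f(k) = -k*(k + 43)/36.
Get s_k = R·t_k = k*(k + 43)/(12*(k + 3)*(k + 4)) with R(k) = B(k−1)f(k)/C(k) = -k*(k + 5)*(k + 43)/(12*(3*k - 11)).
Check: Δs_k = (11 - 3*k)/(k**3 + 12*k**2 + 47*k + 60). ✓

Yes. s_k = k*(k + 43)/(12*(k + 3)*(k + 4)).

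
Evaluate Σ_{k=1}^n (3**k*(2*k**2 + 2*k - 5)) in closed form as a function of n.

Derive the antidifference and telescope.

S(n) = 3*3**n*n**2 - 6*3**n + 6

Ratio r(k) = 3*(2*k**2 + 6*k - 1)/(2*k**2 + 2*k - 5).
A = 3, B = 1, C = k**2 + k - 5/2.
Key eq: (3)·f(k+1) = (1)·f(k) + (k**2 + k - 5/2).
deg f ≤ 2 (via 0,0,2).
Coefficient equations give f(k) = (k**2 - 2*k - 1)/2.
Get s_k = R·t_k = 3**k*(k**2 - 2*k - 1) with R(k) = B(k−1)f(k)/C(k) = (k**2 - 2*k - 1)/(2*k**2 + 2*k - 5).
Verify: 3**k*(2*k**2 + 2*k - 5) matches t_k.
Evaluate: s_(n+1) = 3**(n + 1)*(n**2 - 2); subtract s_(1) = -6 ⇒ S(n) = 3*3**n*n**2 - 6*3**n + 6.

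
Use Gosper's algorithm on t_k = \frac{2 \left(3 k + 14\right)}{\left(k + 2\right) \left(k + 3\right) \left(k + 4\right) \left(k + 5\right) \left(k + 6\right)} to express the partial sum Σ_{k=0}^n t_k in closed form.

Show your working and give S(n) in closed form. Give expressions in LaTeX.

Ratio r(k) = (k + 2)*(3*k + 17)/((k + 7)*(3*k + 14)).
Take A(k)=k + 2, B(k)=k + 7, C(k)=k + 14/3.
Set up (k + 2)·f(k+1) − (k + 6)·f(k) − (k + 14/3) = 0.
deg f ≤ 4 (via 1,1,1).
Solve for f: f(k) = k*(k + 4)*(k**2 + 10*k + 31)/90 (degree 4 ≤ 4).
So s_k = (B(k−1)f/C)·t_k = (k*(k + 4)*(k + 6)*(k**2 + 10*k + 31)/(30*(3*k + 14)))·t_k = k*(k**2 + 10*k + 31)/(15*(k**3 + 10*k**2 + 31*k + 30)).
s_(k+1) − s_k = 2*(3*k + 14)/(k**5 + 20*k**4 + 155*k**3 + 580*k**2 + 1044*k + 720) = t_k.
Evaluate: s_(n+1) = (n**3 + 13*n**2 + 54*n + 42)/(15*(n**3 + 13*n**2 + 54*n + 72)); subtract s_(0) = 0 ⇒ S(n) = (n**3 + 13*n**2 + 54*n + 42)/(15*(n**3 + 13*n**2 + 54*n + 72)).

S(n) = \frac{n^{3} + 13 n^{2} + 54 n + 42}{15 \left(n^{3} + 13 n^{2} + 54 n + 72\right)}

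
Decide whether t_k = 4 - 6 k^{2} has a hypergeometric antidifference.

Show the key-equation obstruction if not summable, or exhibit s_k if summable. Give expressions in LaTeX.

Yes. s_k = k \left(- 2 k^{2} + 3 k + 3\right).

Ratio r(k) = (3*(k + 1)**2 - 2)/(3*k**2 - 2).
Take A(k)=1, B(k)=1, C(k)=k**2 - 2/3.
Set up (1)·f(k+1) − (1)·f(k) − (k**2 - 2/3) = 0.
Degrees (0,0,2) ⇒ d ≤ 3.
Match coefficients ⇒ f(k) = k*(2*k**2 - 3*k - 3)/6.
So s_k = (B(k−1)f/C)·t_k = (k*(2*k**2 - 3*k - 3)/(2*(3*k**2 - 2)))·t_k = k*(-2*k**2 + 3*k + 3).
Verify: 4 - 6*k**2 matches t_k.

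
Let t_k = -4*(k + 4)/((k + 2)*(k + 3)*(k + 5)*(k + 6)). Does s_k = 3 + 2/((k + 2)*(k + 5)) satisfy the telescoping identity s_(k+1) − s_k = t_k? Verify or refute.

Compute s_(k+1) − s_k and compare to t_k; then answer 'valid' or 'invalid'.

valid (s_(k+1) − s_k reduces to t_k)

s_(k+1) = 3 + 2/((k + 3)*(k + 6))
s_(k+1) − s_k = 4*(-k - 4)/(k**4 + 16*k**3 + 91*k**2 + 216*k + 180)
(s_(k+1) − s_k) − t_k = 0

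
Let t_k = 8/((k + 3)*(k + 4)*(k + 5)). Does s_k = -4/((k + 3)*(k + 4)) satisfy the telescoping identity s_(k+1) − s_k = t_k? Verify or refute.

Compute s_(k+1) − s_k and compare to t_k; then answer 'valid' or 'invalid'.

Valid — Δs_k = t_k.

s_(k+1) = -4/((k + 4)*(k + 5))
s_(k+1) − s_k = 8/(k**3 + 12*k**2 + 47*k + 60)
(s_(k+1) − s_k) − t_k = 0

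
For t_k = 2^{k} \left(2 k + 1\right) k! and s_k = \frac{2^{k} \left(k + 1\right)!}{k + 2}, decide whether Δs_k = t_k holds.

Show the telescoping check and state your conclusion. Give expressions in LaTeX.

Invalid: residual - \frac{2^{k} \left(2 k^{2} + 5 k + 1\right) k!}{\left(k + 2\right) \left(k + 3\right)} ≠ 0.

s_(k+1) = 2**(k + 1)*factorial(k + 2)/(k + 3)
s_(k+1) − s_k = 2**k*(k + 1)*(2*k + 5)*factorial(k + 1)/((k + 2)*(k + 3))
(s_(k+1) − s_k) − t_k = -2**k*(2*k**2 + 5*k + 1)*factorial(k)/((k + 2)*(k + 3))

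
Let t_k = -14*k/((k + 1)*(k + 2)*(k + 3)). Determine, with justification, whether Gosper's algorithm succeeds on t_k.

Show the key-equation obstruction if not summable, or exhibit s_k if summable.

r(k) = (k + 1)**2/(k*(k + 4)) after simplifying.
A = k + 1, B = k + 4, C = k.
Key eq: (k + 1)·f(k+1) = (k + 3)·f(k) + (k).
deg f ≤ 2 (via 1,1,1).
Solve for f: f(k) = k*(k - 1)/4 (degree 2 ≤ 2).
So s_k = (B(k−1)f/C)·t_k = ((k - 1)*(k + 3)/4)·t_k = 7*k*(1 - k)/(2*(k + 1)*(k + 2)).
s_(k+1) − s_k = -14*k/(k**3 + 6*k**2 + 11*k + 6) = t_k.

Yes. s_k = 7*k*(1 - k)/(2*(k + 1)*(k + 2)).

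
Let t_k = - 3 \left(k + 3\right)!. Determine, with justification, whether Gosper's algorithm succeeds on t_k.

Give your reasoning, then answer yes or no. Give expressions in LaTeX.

t_(k+1)/t_k = k + 4.
Gosper form: A/B · C(k+1)/C(k) with A=k + 4, B=1, C=1.
Need (k + 4)·f(k+1) − (1)·f(k) = 1.
From deg A=1, deg B=0, deg C=0: d=-1.
d = -1 < 0 ⇒ no nonzero polynomial f; not summable.

No — key equation has no polynomial f.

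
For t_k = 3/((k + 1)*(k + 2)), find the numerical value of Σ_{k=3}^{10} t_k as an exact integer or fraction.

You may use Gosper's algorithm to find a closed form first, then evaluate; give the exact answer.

Σ = 1/2

Ratio r(k) = (k + 1)/(k + 3).
Normal form (A,B,C) = (k + 1, k + 3, 1).
Key eq: (k + 1)·f(k+1) = (k + 2)·f(k) + (1).
Bound: deg f ≤ 1.
Match coefficients ⇒ f(k) = k.
So s_k = (B(k−1)f/C)·t_k = (k*(k + 2))·t_k = 3*k/(k + 1).
Δs = 3/(k**2 + 3*k + 2), as required.
Telescoping: Σ = s_(11) − s_(3) = 11/4 − (9/4) = 1/2.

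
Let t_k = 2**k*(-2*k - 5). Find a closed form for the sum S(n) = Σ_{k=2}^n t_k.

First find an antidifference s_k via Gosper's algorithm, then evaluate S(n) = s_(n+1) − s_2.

Ratio r(k) = 2*(2*k + 7)/(2*k + 5).
So A=2 and B=1, with C=k + 5/2.
Key eq: (2)·f(k+1) = (1)·f(k) + (k + 5/2).
Degrees (0,0,1) ⇒ d ≤ 1.
Coefficient equations give f(k) = (2*k + 1)/2.
So s_k = (B(k−1)f/C)·t_k = ((2*k + 1)/(2*k + 5))·t_k = 2**k*(-2*k - 1).
Verify: 2**k*(-2*k - 5) matches t_k.
Telescope: S(n) = s_(n+1) − s_(2) = 2**(n + 1)*(-2*n - 3) − (-20) = -4*2**n*n - 6*2**n + 20.

S(n) = -4*2**n*n - 6*2**n + 20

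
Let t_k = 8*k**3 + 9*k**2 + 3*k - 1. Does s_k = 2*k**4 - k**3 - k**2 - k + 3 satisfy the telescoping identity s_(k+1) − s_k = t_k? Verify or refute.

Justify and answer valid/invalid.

s_(k+1) = -k + 2*(k + 1)**4 - (k + 1)**3 - (k + 1)**2 + 2
s_(k+1) − s_k = 8*k**3 + 9*k**2 + 3*k - 1
(s_(k+1) − s_k) − t_k = 0

Valid — Δs_k = t_k.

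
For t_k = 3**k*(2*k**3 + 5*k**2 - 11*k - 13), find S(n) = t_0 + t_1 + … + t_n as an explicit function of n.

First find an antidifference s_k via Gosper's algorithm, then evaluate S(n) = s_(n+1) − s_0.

S(n) = 3*3**n*n**3 + 3*3**n*n**2 - 15*3**n*n - 12*3**n - 1

t_(k+1)/t_k = 3*(2*k**3 + 11*k**2 + 5*k - 17)/(2*k**3 + 5*k**2 - 11*k - 13).
Gosper form: A/B · C(k+1)/C(k) with A=3, B=1, C=k**3 + 5*k**2/2 - 11*k/2 - 13/2.
Solve (3)·f(k+1) − (1)·f(k) = k**3 + 5*k**2/2 - 11*k/2 - 13/2.
From deg A=0, deg B=0, deg C=3: d=3.
Match coefficients ⇒ f(k) = (k**3 - 2*k**2 - 4*k + 1)/2.
Certificate R = B(k−1)f/C = (k**3 - 2*k**2 - 4*k + 1)/(2*k**3 + 5*k**2 - 11*k - 13) gives s_k = 3**k*(k**3 - 2*k**2 - 4*k + 1).
Δs = 3**k*(2*k**3 + 5*k**2 - 11*k - 13), as required.
Telescope: S(n) = s_(n+1) − s_(0) = 3**(n + 1)*(n**3 + n**2 - 5*n - 4) − (1) = 3*3**n*n**3 + 3*3**n*n**2 - 15*3**n*n - 12*3**n - 1.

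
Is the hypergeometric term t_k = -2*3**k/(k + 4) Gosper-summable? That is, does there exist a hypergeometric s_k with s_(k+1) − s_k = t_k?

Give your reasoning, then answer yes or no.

Ratio r(k) = 3*(k + 4)/(k + 5).
Normal form (A,B,C) = (3*k + 12, k + 5, 1).
Key eq: (3*k + 12)·f(k+1) = (k + 4)·f(k) + (1).
d = -1 from the (1,1,0) case.
Negative degree bound (-1): no f exists, t_k not Gosper-summable.

No. Not Gosper-summable.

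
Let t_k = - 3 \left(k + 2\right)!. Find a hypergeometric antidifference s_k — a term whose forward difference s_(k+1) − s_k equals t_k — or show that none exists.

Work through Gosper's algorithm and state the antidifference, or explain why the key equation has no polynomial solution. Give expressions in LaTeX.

not Gosper-summable; s_k does not exist

Compute t_(k+1)/t_k: get k + 3.
Gosper form: A/B · C(k+1)/C(k) with A=k + 3, B=1, C=1.
f must satisfy (k + 3)·f(k+1) − (1)·f(k) = 1.
Bound: deg f ≤ -1.
Bound -1 < 0, so the key equation has no polynomial solution.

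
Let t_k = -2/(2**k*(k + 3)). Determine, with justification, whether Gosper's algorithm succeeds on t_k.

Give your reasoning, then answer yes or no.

Ratio r(k) = (k + 3)/(2*(k + 4)).
Gosper form: A/B · C(k+1)/C(k) with A=k/2 + 3/2, B=k + 4, C=1.
Key eq: (k/2 + 3/2)·f(k+1) = (k + 3)·f(k) + (1).
Degrees (1,1,0) ⇒ d ≤ -1.
deg f ≤ -1 is impossible — no certificate.

No — key equation has no polynomial f.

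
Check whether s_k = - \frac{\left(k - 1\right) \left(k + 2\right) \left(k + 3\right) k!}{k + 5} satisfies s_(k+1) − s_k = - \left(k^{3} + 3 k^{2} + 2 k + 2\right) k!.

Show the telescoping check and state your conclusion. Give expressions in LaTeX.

Invalid: residual \frac{2 \left(k^{4} + 8 k^{3} + 16 k^{2} + 11 k + 12\right) k!}{\left(k + 5\right) \left(k + 6\right)} ≠ 0.

s_(k+1) = -k*(k + 3)*(k + 4)*factorial(k + 1)/(k + 6)
s_(k+1) − s_k = -(k + 3)**2*(k**3 + 6*k**2 + 4*k + 4)*factorial(k)/((k + 5)*(k + 6))
(s_(k+1) − s_k) − t_k = 2*(k**4 + 8*k**3 + 16*k**2 + 11*k + 12)*factorial(k)/((k + 5)*(k + 6))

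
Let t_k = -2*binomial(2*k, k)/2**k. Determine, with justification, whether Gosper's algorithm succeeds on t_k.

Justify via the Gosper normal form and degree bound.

t_(k+1)/t_k = (2*k + 1)/(k + 1).
Gosper form: A/B · C(k+1)/C(k) with A=2*k + 1, B=k + 1, C=1.
Solve (2*k + 1)·f(k+1) − (k)·f(k) = 1.
From deg A=1, deg B=1, deg C=0: d=-1.
d = -1 < 0 ⇒ no nonzero polynomial f; not summable.

No — negative degree bound, so no certificate f.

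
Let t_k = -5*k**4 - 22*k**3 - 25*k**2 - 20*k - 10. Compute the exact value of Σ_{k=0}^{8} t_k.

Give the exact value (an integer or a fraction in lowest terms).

r(k) = (5*k**4 + 42*k**3 + 121*k**2 + 156*k + 82)/(5*k**4 + 22*k**3 + 25*k**2 + 20*k + 10) after simplifying.
Factor: A=1; B=1; C=k**4 + 22*k**3/5 + 5*k**2 + 4*k + 2.
Solve (1)·f(k+1) − (1)·f(k) = k**4 + 22*k**3/5 + 5*k**2 + 4*k + 2.
d = 5 from the (0,0,4) case.
Solving with deg f ≤ 5: f(k) = k*(k**4 + 3*k**3 - k**2 + 3*k + 4)/5.
Get s_k = R·t_k = k*(-k**4 - 3*k**3 + k**2 - 3*k - 4) with R(k) = B(k−1)f(k)/C(k) = k*(k**4 + 3*k**3 - k**2 + 3*k + 4)/(5*k**4 + 22*k**3 + 25*k**2 + 20*k + 10).
Verify: -5*k**4 - 22*k**3 - 25*k**2 - 20*k - 10 matches t_k.
Telescoping: Σ = s_(9) − s_(0) = -78282 − (0) = -78282.

Σ = -78282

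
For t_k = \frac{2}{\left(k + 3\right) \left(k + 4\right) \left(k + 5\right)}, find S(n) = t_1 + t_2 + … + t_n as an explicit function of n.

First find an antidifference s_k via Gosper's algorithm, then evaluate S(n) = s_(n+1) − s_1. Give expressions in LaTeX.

The ratio is (k + 3)/(k + 6).
Take A(k)=k + 3, B(k)=k + 6, C(k)=1.
Need (k + 3)·f(k+1) − (k + 5)·f(k) = 1.
d = 2 from the (1,1,0) case.
A polynomial solution: f(k) = k*(k + 7)/24.
R(k) = B(k−1)·f(k)/C(k) = k*(k + 5)*(k + 7)/24; s_k = R·t_k = k*(k + 7)/(12*(k + 3)*(k + 4)).
s_(k+1) − s_k = 2/(k**3 + 12*k**2 + 47*k + 60) = t_k.
Σ_(k=1)^n t_k = s_(n+1) − s_(1) = ((n**2 + 9*n + 8)/(12*(n**2 + 9*n + 20))) − (1/30), i.e. n*(n + 9)/(20*(n**2 + 9*n + 20)).

S(n) = \frac{n \left(n + 9\right)}{20 \left(n^{2} + 9 n + 20\right)}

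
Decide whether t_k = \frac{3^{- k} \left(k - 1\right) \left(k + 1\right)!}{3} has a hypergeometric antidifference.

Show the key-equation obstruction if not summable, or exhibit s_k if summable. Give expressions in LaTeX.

t_(k+1)/t_k = k*(k + 2)/(3*(k - 1)).
Factor: A=k/3 + 2/3; B=1; C=k - 1.
f must satisfy (k/3 + 2/3)·f(k+1) − (1)·f(k) = k - 1.
d = 0 from the (1,0,1) case.
Coefficient equations give f(k) = 3.
Certificate R = B(k−1)f/C = 3/(k - 1) gives s_k = factorial(k + 1)/3**k.
Check: Δs_k = (k - 1)*factorial(k + 1)/(3*3**k). ✓

Yes. s_k = 3^{- k} \left(k + 1\right)!.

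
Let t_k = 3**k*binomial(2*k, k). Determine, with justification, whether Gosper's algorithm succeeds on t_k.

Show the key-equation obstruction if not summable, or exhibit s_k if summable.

No — t_k has no hypergeometric antidifference.

Step 1: r(k) = 6*(2*k + 1)/(k + 1).
A = 12*k + 6, B = k + 1, C = 1.
Set up (12*k + 6)·f(k+1) − (k)·f(k) − (1) = 0.
From deg A=1, deg B=1, deg C=0: d=-1.
deg f ≤ -1 is impossible — no certificate.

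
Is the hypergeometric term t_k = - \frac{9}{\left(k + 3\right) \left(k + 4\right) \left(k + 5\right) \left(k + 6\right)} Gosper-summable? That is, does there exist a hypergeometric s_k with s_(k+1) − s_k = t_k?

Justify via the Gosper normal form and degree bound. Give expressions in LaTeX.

Yes. s_k = \frac{k \left(- k^{2} - 12 k - 47\right)}{20 \left(k + 3\right) \left(k + 4\right) \left(k + 5\right)}.

The ratio is (k + 3)/(k + 7).
Take A(k)=k + 3, B(k)=k + 7, C(k)=1.
Need (k + 3)·f(k+1) − (k + 6)·f(k) = 1.
deg f ≤ 3 (via 1,1,0).
Solve for f: f(k) = k*(k**2 + 12*k + 47)/180 (degree 3 ≤ 3).
Certificate R = B(k−1)f/C = k*(k + 6)*(k**2 + 12*k + 47)/180 gives s_k = k*(-k**2 - 12*k - 47)/(20*(k + 3)*(k + 4)*(k + 5)).
Verify: -9/(k**4 + 18*k**3 + 119*k**2 + 342*k + 360) matches t_k.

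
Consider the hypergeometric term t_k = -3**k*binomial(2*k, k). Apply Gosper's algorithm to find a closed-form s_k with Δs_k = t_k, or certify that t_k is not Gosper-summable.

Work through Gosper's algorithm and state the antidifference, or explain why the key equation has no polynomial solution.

t_(k+1)/t_k = 6*(2*k + 1)/(k + 1).
Take A(k)=12*k + 6, B(k)=k + 1, C(k)=1.
Solve (12*k + 6)·f(k+1) − (k)·f(k) = 1.
deg f ≤ -1 (via 1,1,0).
Negative degree bound (-1): no f exists, t_k not Gosper-summable.

no hypergeometric antidifference exists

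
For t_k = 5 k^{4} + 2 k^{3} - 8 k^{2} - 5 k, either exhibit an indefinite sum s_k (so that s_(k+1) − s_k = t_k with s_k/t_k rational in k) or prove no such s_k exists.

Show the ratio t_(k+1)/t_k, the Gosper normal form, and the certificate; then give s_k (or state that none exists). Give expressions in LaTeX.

The ratio is (5*k**3 + 17*k**2 + 11*k - 6)/(k*(5*k**2 - 3*k - 5)).
So A=1 and B=1, with C=k**4 + 2*k**3/5 - 8*k**2/5 - k.
f must satisfy (1)·f(k+1) − (1)·f(k) = k**4 + 2*k**3/5 - 8*k**2/5 - k.
deg f ≤ 5 (via 0,0,4).
Solving with deg f ≤ 5: f(k) = k*(k - 1)*(k + 1)*(k**2 - 2*k - 1)/5.
Get s_k = R·t_k = k*(k**4 - 2*k**3 - 2*k**2 + 2*k + 1) with R(k) = B(k−1)f(k)/C(k) = (k - 1)*(k**2 - 2*k - 1)/(5*k**2 - 3*k - 5).
Verify: k*(5*k**3 + 2*k**2 - 8*k - 5) matches t_k.

s_k = k \left(k^{4} - 2 k^{3} - 2 k^{2} + 2 k + 1\right)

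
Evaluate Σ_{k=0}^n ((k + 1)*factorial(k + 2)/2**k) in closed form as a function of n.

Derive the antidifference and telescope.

S(n) = -4 + factorial(n + 3)/2**n

r(k) = (k + 2)*(k + 3)/(2*(k + 1)) after simplifying.
Factor: A=k/2 + 3/2; B=1; C=k + 1.
Key eq: (k/2 + 3/2)·f(k+1) = (1)·f(k) + (k + 1).
deg f ≤ 0 (via 1,0,1).
Solving with deg f ≤ 0: f(k) = 2.
Get s_k = R·t_k = 2**(1 - k)*factorial(k + 2) with R(k) = B(k−1)f(k)/C(k) = 2/(k + 1).
Verify: (k + 1)*factorial(k + 2)/2**k matches t_k.
Evaluate: s_(n+1) = factorial(n + 3)/2**n; subtract s_(0) = 4 ⇒ S(n) = -4 + factorial(n + 3)/2**n.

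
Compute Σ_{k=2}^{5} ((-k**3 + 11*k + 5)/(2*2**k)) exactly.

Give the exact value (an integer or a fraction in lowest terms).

t_(k+1)/t_k = (11*k - (k + 1)**3 + 16)/(2*(-k**3 + 11*k + 5)).
Normal form (A,B,C) = (1/2, 1, k**3 - 11*k - 5).
Solve (1/2)·f(k+1) − (1)·f(k) = k**3 - 11*k - 5.
d = 3 from the (0,0,3) case.
Solving with deg f ≤ 3: f(k) = -2*(k**3 + 3*k**2 - 2*k - 3).
Certificate R = B(k−1)f/C = -2*(k**3 + 3*k**2 - 2*k - 3)/(k**3 - 11*k - 5) gives s_k = (k**3 + 3*k**2 - 2*k - 3)/2**k.
Δs = (-k**3 + 11*k + 5)/(2*2**k), as required.
Σ_(k=2)^(5) t_k = s_(6) − s_(2) = 309/64 − (13/4) = 101/64.

Σ = 101/64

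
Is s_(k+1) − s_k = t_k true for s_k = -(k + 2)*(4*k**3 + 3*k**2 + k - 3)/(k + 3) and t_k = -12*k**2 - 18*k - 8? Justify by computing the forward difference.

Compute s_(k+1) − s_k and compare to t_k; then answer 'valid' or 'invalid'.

Invalid: residual (8*k**3 + 51*k**2 + 61*k + 27)/(k**2 + 7*k + 12) ≠ 0.

s_(k+1) = -(k + 3)*(k + 4*(k + 1)**3 + 3*(k + 1)**2 - 2)/(k + 4)
s_(k+1) − s_k = (-12*k**4 - 94*k**3 - 227*k**2 - 211*k - 69)/(k**2 + 7*k + 12)
(s_(k+1) − s_k) − t_k = (8*k**3 + 51*k**2 + 61*k + 27)/(k**2 + 7*k + 12)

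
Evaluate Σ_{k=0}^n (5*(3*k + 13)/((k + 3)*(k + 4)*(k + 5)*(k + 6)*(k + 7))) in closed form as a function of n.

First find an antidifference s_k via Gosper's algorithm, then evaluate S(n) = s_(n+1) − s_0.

S(n) = (n**3 + 17*n**2 + 94*n + 78)/(18*(n**3 + 17*n**2 + 94*n + 168))

r(k) = (k + 3)*(3*k + 16)/((k + 8)*(3*k + 13)) after simplifying.
Normal form (A,B,C) = (k + 3, k + 8, k + 13/3).
Solve (k + 3)·f(k+1) − (k + 7)·f(k) = k + 13/3.
d = 4 from the (1,1,1) case.
Solving with deg f ≤ 4: f(k) = k*(k + 4)*(k**2 + 14*k + 63)/270.
Get s_k = R·t_k = k*(k**2 + 14*k + 63)/(18*(k**3 + 14*k**2 + 63*k + 90)) with R(k) = B(k−1)f(k)/C(k) = k*(k + 4)*(k + 7)*(k**2 + 14*k + 63)/(90*(3*k + 13)).
Verify: 5*(3*k + 13)/(k**5 + 25*k**4 + 245*k**3 + 1175*k**2 + 2754*k + 2520) matches t_k.
s_(n+1) = (n**3 + 17*n**2 + 94*n + 78)/(18*(n**3 + 17*n**2 + 94*n + 168)) and s_(0) = 0, so S(n) = (n**3 + 17*n**2 + 94*n + 78)/(18*(n**3 + 17*n**2 + 94*n + 168)).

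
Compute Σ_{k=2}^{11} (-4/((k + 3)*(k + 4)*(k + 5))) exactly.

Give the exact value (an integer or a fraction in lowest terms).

Σ = -7/120

Ratio r(k) = (k + 3)/(k + 6).
So A=k + 3 and B=k + 6, with C=1.
Solve (k + 3)·f(k+1) − (k + 5)·f(k) = 1.
d = 2 from the (1,1,0) case.
Match coefficients ⇒ f(k) = k*(k + 7)/24.
Then R = B(k−1)f/C = k*(k + 5)*(k + 7)/24, so s_k = R(k)·t_k = k*(-k - 7)/(6*(k + 3)*(k + 4)).
Δs = -4/(k**3 + 12*k**2 + 47*k + 60), as required.
Σ_(k=2)^(11) t_k = s_(12) − s_(2) = -19/120 − (-1/10) = -7/120.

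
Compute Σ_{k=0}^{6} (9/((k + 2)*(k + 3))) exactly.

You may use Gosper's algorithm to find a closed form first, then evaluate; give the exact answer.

Ratio r(k) = (k + 2)/(k + 4).
So A=k + 2 and B=k + 4, with C=1.
f must satisfy (k + 2)·f(k+1) − (k + 3)·f(k) = 1.
deg f ≤ 1 (via 1,1,0).
Coefficient equations give f(k) = k/2.
R(k) = B(k−1)·f(k)/C(k) = k*(k + 3)/2; s_k = R·t_k = 9*k/(2*(k + 2)).
Verify: 9/(k**2 + 5*k + 6) matches t_k.
Σ_(k=0)^(6) t_k = s_(7) − s_(0) = 7/2 − (0) = 7/2.

Σ = 7/2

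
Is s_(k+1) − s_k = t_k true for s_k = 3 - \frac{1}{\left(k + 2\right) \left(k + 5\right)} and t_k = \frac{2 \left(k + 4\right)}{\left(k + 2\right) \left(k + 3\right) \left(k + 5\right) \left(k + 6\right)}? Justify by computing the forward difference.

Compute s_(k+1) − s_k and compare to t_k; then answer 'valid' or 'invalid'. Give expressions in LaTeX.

Valid — Δs_k = t_k.

s_(k+1) = 3 - 1/((k + 3)*(k + 6))
s_(k+1) − s_k = 2*(k + 4)/(k**4 + 16*k**3 + 91*k**2 + 216*k + 180)
(s_(k+1) − s_k) − t_k = 0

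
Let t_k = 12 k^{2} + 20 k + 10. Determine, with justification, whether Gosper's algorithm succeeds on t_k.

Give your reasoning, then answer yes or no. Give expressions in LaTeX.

Yes. s_k = 2 k \left(2 k^{2} + 2 k + 1\right).

Step 1: r(k) = (6*k**2 + 22*k + 21)/(6*k**2 + 10*k + 5).
Gosper form: A/B · C(k+1)/C(k) with A=1, B=1, C=k**2 + 5*k/3 + 5/6.
Need (1)·f(k+1) − (1)·f(k) = k**2 + 5*k/3 + 5/6.
Bound: deg f ≤ 3.
A polynomial solution: f(k) = k*(2*k**2 + 2*k + 1)/6.
So s_k = (B(k−1)f/C)·t_k = (k*(2*k**2 + 2*k + 1)/(6*k**2 + 10*k + 5))·t_k = 2*k*(2*k**2 + 2*k + 1).
s_(k+1) − s_k = 12*k**2 + 20*k + 10 = t_k.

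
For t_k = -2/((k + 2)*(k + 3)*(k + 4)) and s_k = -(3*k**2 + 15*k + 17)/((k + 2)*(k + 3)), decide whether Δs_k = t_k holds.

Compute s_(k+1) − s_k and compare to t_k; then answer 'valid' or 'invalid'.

s_(k+1) = (-15*k - 3*(k + 1)**2 - 32)/((k + 3)*(k + 4))
s_(k+1) − s_k = -2/(k**3 + 9*k**2 + 26*k + 24)
(s_(k+1) − s_k) − t_k = 0

Valid — Δs_k = t_k.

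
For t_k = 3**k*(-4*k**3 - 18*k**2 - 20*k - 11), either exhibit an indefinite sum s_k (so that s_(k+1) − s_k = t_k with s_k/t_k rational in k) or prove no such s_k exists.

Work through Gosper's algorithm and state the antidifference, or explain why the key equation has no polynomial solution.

s_k = 3**k*(-2*k**3 - k - 1)

Step 1: r(k) = 3*(4*k**3 + 30*k**2 + 68*k + 53)/(4*k**3 + 18*k**2 + 20*k + 11).
Normal form (A,B,C) = (3, 1, k**3 + 9*k**2/2 + 5*k + 11/4).
Key eq: (3)·f(k+1) = (1)·f(k) + (k**3 + 9*k**2/2 + 5*k + 11/4).
deg f ≤ 3 (via 0,0,3).
Solve for f: f(k) = (2*k**3 + k + 1)/4 (degree 3 ≤ 3).
Certificate R = B(k−1)f/C = (2*k**3 + k + 1)/(4*k**3 + 18*k**2 + 20*k + 11) gives s_k = 3**k*(-2*k**3 - k - 1).
s_(k+1) − s_k = 3**k*(2*k**3 - 2*k - 6*(k + 1)**3 - 5) = t_k.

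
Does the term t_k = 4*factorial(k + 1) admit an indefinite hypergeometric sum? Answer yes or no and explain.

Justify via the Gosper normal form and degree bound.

No — t_k has no hypergeometric antidifference.

Compute t_(k+1)/t_k: get k + 2.
Factor: A=k + 2; B=1; C=1.
Set up (k + 2)·f(k+1) − (1)·f(k) − (1) = 0.
Degrees (1,0,0) ⇒ d ≤ -1.
Negative degree bound (-1): no f exists, t_k not Gosper-summable.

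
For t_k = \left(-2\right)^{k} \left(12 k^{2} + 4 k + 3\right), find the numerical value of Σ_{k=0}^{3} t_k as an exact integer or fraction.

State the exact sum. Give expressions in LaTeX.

Step 1: r(k) = 2*(-12*k**2 - 28*k - 19)/(12*k**2 + 4*k + 3).
Normal form (A,B,C) = (-2, 1, k**2 + k/3 + 1/4).
Key eq: (-2)·f(k+1) = (1)·f(k) + (k**2 + k/3 + 1/4).
Degrees (0,0,2) ⇒ d ≤ 2.
Solving with deg f ≤ 2: f(k) = -(2*k - 1)**2/12.
So s_k = (B(k−1)f/C)·t_k = (-(2*k - 1)**2/(12*k**2 + 4*k + 3))·t_k = (-2)**k*(-4*k**2 + 4*k - 1).
Verify: (-2)**k*(12*k**2 + 4*k + 3) matches t_k.
Sum = s_(4) − s_(0); s_(4) = -784, s_(0) = -1 ⇒ -783.

Σ = -783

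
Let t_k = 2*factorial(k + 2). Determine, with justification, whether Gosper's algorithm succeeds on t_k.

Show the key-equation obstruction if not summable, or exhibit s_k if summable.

Compute t_(k+1)/t_k: get k + 3.
Take A(k)=k + 3, B(k)=1, C(k)=1.
Need (k + 3)·f(k+1) − (1)·f(k) = 1.
From deg A=1, deg B=0, deg C=0: d=-1.
Negative degree bound (-1): no f exists, t_k not Gosper-summable.

No. Not Gosper-summable.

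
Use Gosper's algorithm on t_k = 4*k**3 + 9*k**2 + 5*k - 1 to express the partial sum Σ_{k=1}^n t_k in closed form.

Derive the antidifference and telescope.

t_(k+1)/t_k = (4*k**3 + 21*k**2 + 35*k + 17)/(4*k**3 + 9*k**2 + 5*k - 1).
Gosper form: A/B · C(k+1)/C(k) with A=1, B=1, C=k**3 + 9*k**2/4 + 5*k/4 - 1/4.
Solve (1)·f(k+1) − (1)·f(k) = k**3 + 9*k**2/4 + 5*k/4 - 1/4.
deg f ≤ 4 (via 0,0,3).
Match coefficients ⇒ f(k) = k*(k**3 + k**2 - k - 2)/4.
Certificate R = B(k−1)f/C = k*(k**3 + k**2 - k - 2)/(4*k**3 + 9*k**2 + 5*k - 1) gives s_k = k*(k**3 + k**2 - k - 2).
Check: Δs_k = 4*k**3 + 9*k**2 + 5*k - 1. ✓
Telescope: S(n) = s_(n+1) − s_(1) = n**4 + 5*n**3 + 8*n**2 + 3*n - 1 − (-1) = n*(n**3 + 5*n**2 + 8*n + 3).

S(n) = n*(n**3 + 5*n**2 + 8*n + 3)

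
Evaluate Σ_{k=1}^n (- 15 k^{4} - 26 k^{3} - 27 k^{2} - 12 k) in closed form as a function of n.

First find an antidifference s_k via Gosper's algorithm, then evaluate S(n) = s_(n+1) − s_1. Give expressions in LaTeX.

S(n) = n \left(- 3 n^{4} - 14 n^{3} - 27 n^{2} - 26 n - 10\right)

Ratio r(k) = (15*k**4 + 86*k**3 + 195*k**2 + 204*k + 80)/(k*(15*k**3 + 26*k**2 + 27*k + 12)).
A = 1, B = 1, C = k**4 + 26*k**3/15 + 9*k**2/5 + 4*k/5.
Key eq: (1)·f(k+1) = (1)·f(k) + (k**4 + 26*k**3/15 + 9*k**2/5 + 4*k/5).
d = 5 from the (0,0,4) case.
A polynomial solution: f(k) = k*(k - 1)*(3*k + 2)*(k**2 + 1)/15.
So s_k = (B(k−1)f/C)·t_k = ((k - 1)*(3*k + 2)*(k**2 + 1)/(15*k**3 + 26*k**2 + 27*k + 12))·t_k = k*(-3*k**4 + k**3 - k**2 + k + 2).
Verify: k*(-15*k**3 - 26*k**2 - 27*k - 12) matches t_k.
Evaluate: s_(n+1) = n*(-3*n**4 - 14*n**3 - 27*n**2 - 26*n - 10); subtract s_(1) = 0 ⇒ S(n) = n*(-3*n**4 - 14*n**3 - 27*n**2 - 26*n - 10).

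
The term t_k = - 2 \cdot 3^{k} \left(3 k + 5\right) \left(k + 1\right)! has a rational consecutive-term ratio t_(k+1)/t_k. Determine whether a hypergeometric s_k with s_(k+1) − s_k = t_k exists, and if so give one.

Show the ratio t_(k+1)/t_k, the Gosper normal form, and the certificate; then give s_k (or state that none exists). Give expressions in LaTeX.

Step 1: r(k) = 3*(k + 2)*(3*k + 8)/(3*k + 5).
Take A(k)=3*k + 6, B(k)=1, C(k)=k + 5/3.
Set up (3*k + 6)·f(k+1) − (1)·f(k) − (k + 5/3) = 0.
d = 0 from the (1,0,1) case.
Match coefficients ⇒ f(k) = 1/3.
Then R = B(k−1)f/C = 1/(3*k + 5), so s_k = R(k)·t_k = -2*3**k*factorial(k + 1).
Verify: -2*3**k*(3*k + 5)*factorial(k + 1) matches t_k.

s_k = - 2 \cdot 3^{k} \left(k + 1\right)!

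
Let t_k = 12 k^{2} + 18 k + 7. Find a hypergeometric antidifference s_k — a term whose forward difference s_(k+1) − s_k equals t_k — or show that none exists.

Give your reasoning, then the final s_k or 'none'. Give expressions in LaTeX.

Ratio r(k) = (12*k**2 + 42*k + 37)/(12*k**2 + 18*k + 7).
A = 1, B = 1, C = k**2 + 3*k/2 + 7/12.
f must satisfy (1)·f(k+1) − (1)·f(k) = k**2 + 3*k/2 + 7/12.
From deg A=0, deg B=0, deg C=2: d=3.
Match coefficients ⇒ f(k) = k**2*(4*k + 3)/12.
So s_k = (B(k−1)f/C)·t_k = (k**2*(4*k + 3)/(12*k**2 + 18*k + 7))·t_k = k**2*(4*k + 3).
Check: Δs_k = 12*k**2 + 18*k + 7. ✓

s_k = k^{2} \left(4 k + 3\right)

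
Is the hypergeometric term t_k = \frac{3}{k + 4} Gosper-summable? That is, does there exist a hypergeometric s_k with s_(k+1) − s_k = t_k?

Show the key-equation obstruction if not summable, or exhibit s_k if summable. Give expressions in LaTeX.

No — t_k has no hypergeometric antidifference.

Compute t_(k+1)/t_k: get (k + 4)/(k + 5).
Take A(k)=k + 4, B(k)=k + 5, C(k)=1.
Need (k + 4)·f(k+1) − (k + 4)·f(k) = 1.
From deg A=1, deg B=1, deg C=0: d=0.
Put f(k) = c0: A·f(k+1) − B(k−1)·f(k) − C = -1; need -1 = 0 — inconsistent ⇒ no f, not summable.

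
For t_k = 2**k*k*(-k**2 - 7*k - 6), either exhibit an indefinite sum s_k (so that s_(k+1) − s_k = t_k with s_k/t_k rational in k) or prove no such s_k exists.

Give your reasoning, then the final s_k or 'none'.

Step 1: r(k) = 2*(k**2 + 9*k + 14)/(k*(k + 6)).
Take A(k)=2, B(k)=1, C(k)=k**3 + 7*k**2 + 6*k.
f must satisfy (2)·f(k+1) − (1)·f(k) = k**3 + 7*k**2 + 6*k.
Bound: deg f ≤ 3.
Solving with deg f ≤ 3: f(k) = k**3 + k**2 - 4*k + 4.
R(k) = B(k−1)·f(k)/C(k) = (k**3 + k**2 - 4*k + 4)/(k*(k + 1)*(k + 6)); s_k = R·t_k = 2**k*(-k**3 - k**2 + 4*k - 4).
Check: Δs_k = 2**k*k*(-k**2 - 7*k - 6). ✓

s_k = 2**k*(-k**3 - k**2 + 4*k - 4)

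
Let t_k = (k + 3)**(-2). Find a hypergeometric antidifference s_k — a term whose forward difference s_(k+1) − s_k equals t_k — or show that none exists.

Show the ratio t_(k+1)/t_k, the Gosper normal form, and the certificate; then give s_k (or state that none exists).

none — t_k is not Gosper-summable

t_(k+1)/t_k = (k + 3)**2/(k + 4)**2.
So A=k**2 + 6*k + 9 and B=k**2 + 8*k + 16, with C=1.
Key eq: (k**2 + 6*k + 9)·f(k+1) = (k**2 + 6*k + 9)·f(k) + (1).
deg f ≤ 0 (via 2,2,0).
Write f(k) = c0. Then LHS − RHS = -1, requiring -1 = 0: contradictory. No certificate.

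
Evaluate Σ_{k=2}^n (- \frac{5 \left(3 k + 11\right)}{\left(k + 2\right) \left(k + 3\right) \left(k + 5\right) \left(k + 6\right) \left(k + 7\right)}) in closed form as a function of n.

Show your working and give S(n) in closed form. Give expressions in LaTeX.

S(n) = \frac{5 \left(- n^{3} - 16 n^{2} - 81 n + 98\right)}{224 \left(n^{3} + 16 n^{2} + 81 n + 126\right)}

t_(k+1)/t_k = (k + 2)*(k + 5)*(3*k + 14)/((k + 4)*(k + 8)*(3*k + 11)).
Gosper form: A/B · C(k+1)/C(k) with A=k + 2, B=k + 8, C=k**2 + 23*k/3 + 44/3.
Set up (k + 2)·f(k+1) − (k + 7)·f(k) − (k**2 + 23*k/3 + 44/3) = 0.
deg f ≤ 5 (via 1,1,2).
A polynomial solution: f(k) = k*(k + 3)*(k + 4)*(k**2 + 13*k + 52)/180.
Certificate R = B(k−1)f/C = k*(k + 3)*(k + 7)*(k**2 + 13*k + 52)/(60*(3*k + 11)) gives s_k = k*(-k**2 - 13*k - 52)/(12*(k**3 + 13*k**2 + 52*k + 60)).
s_(k+1) − s_k = 5*(-3*k - 11)/(k**5 + 23*k**4 + 203*k**3 + 853*k**2 + 1692*k + 1260) = t_k.
Telescope: S(n) = s_(n+1) − s_(2) = (-n**3 - 16*n**2 - 81*n - 66)/(12*(n**3 + 16*n**2 + 81*n + 126)) − (-41/672) = 5*(-n**3 - 16*n**2 - 81*n + 98)/(224*(n**3 + 16*n**2 + 81*n + 126)).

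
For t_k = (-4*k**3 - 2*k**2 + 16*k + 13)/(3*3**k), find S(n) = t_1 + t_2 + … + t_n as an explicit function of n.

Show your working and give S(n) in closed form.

The ratio is (4*k**3 + 14*k**2 - 23)/(3*(4*k**3 + 2*k**2 - 16*k - 13)).
So A=1/3 and B=1, with C=k**3 + k**2/2 - 4*k - 13/4.
Need (1/3)·f(k+1) − (1)·f(k) = k**3 + k**2/2 - 4*k - 13/4.
Degrees (0,0,3) ⇒ d ≤ 3.
Solving with deg f ≤ 3: f(k) = -3*(2*k**3 + 4*k**2 - k - 4)/4.
Then R = B(k−1)f/C = -3*(2*k**3 + 4*k**2 - k - 4)/(4*k**3 + 2*k**2 - 16*k - 13), so s_k = R(k)·t_k = (2*k**3 + 4*k**2 - k - 4)/3**k.
Check: Δs_k = (-4*k**3 - 2*k**2 + 16*k + 13)/(3*3**k). ✓
Σ_(k=1)^n t_k = s_(n+1) − s_(1) = (3**(-n - 1)*(2*n**3 + 10*n**2 + 13*n + 1)) − (1/3), i.e. 3**(-n - 1)*(-3**n + 2*n**3 + 10*n**2 + 13*n + 1).

S(n) = 3**(-n - 1)*(-3**n + 2*n**3 + 10*n**2 + 13*n + 1)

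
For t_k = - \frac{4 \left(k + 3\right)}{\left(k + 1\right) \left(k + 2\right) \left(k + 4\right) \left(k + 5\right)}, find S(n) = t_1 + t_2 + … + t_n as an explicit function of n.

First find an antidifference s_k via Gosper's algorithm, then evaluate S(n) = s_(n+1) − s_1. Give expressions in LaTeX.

Step 1: r(k) = (k + 1)*(k + 4)**2/((k + 3)**2*(k + 6)).
Take A(k)=k + 1, B(k)=k + 6, C(k)=k**2 + 6*k + 9.
Need (k + 1)·f(k+1) − (k + 5)·f(k) = k**2 + 6*k + 9.
deg f ≤ 4 (via 1,1,2).
Coefficient equations give f(k) = k*(k + 2)*(k + 3)*(k + 5)/8.
Get s_k = R·t_k = k*(-k - 5)/(2*(k**2 + 5*k + 4)) with R(k) = B(k−1)f(k)/C(k) = k*(k + 2)*(k + 5)**2/(8*(k + 3)).
Δs = 4*(-k - 3)/(k**4 + 12*k**3 + 49*k**2 + 78*k + 40), as required.
Telescope: S(n) = s_(n+1) − s_(1) = (-n**2 - 7*n - 6)/(2*(n**2 + 7*n + 10)) − (-3/10) = n*(-n - 7)/(5*(n**2 + 7*n + 10)).

S(n) = \frac{n \left(- n - 7\right)}{5 \left(n^{2} + 7 n + 10\right)}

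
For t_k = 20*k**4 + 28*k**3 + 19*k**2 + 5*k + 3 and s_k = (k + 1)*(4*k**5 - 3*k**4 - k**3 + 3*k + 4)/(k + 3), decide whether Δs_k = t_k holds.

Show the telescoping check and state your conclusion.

s_(k+1) = (k + 2)*(3*k + 4*(k + 1)**5 - 3*(k + 1)**4 - (k + 1)**3 + 7)/(k + 4)
s_(k+1) − s_k = (20*k**6 + 136*k**5 + 273*k**4 + 266*k**3 + 142*k**2 + 51*k + 26)/(k**2 + 7*k + 12)
(s_(k+1) − s_k) − t_k = 2*(-16*k**5 - 91*k**4 - 104*k**3 - 62*k**2 - 15*k - 5)/(k**2 + 7*k + 12)

Invalid: residual 2*(-16*k**5 - 91*k**4 - 104*k**3 - 62*k**2 - 15*k - 5)/(k**2 + 7*k + 12) ≠ 0.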